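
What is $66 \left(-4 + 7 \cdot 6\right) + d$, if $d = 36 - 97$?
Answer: $2447$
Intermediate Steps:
$d = -61$ ($d = 36 - 97 = -61$)
$66 \left(-4 + 7 \cdot 6\right) + d = 66 \left(-4 + 7 \cdot 6\right) - 61 = 66 \left(-4 + 42\right) - 61 = 66 \cdot 38 - 61 = 2508 - 61 = 2447$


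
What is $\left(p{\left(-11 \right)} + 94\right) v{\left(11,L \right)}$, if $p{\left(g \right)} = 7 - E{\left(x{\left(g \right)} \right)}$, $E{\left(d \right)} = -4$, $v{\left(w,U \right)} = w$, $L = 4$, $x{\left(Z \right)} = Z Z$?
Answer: $1155$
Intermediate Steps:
$x{\left(Z \right)} = Z^{2}$
$p{\left(g \right)} = 11$ ($p{\left(g \right)} = 7 - -4 = 7 + 4 = 11$)
$\left(p{\left(-11 \right)} + 94\right) v{\left(11,L \right)} = \left(11 + 94\right) 11 = 105 \cdot 11 = 1155$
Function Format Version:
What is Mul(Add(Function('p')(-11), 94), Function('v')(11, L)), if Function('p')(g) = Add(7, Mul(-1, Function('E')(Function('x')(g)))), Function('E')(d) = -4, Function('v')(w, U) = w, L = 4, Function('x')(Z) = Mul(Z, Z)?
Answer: 1155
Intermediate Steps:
Function('x')(Z) = Pow(Z, 2)
Function('p')(g) = 11 (Function('p')(g) = Add(7, Mul(-1, -4)) = Add(7, 4) = 11)
Mul(Add(Function('p')(-11), 94), Function('v')(11, L)) = Mul(Add(11, 94), 11) = Mul(105, 11) = 1155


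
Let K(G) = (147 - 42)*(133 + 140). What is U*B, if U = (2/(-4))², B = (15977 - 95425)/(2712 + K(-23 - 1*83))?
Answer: -19862/31377 ≈ -0.63301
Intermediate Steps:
K(G) = 28665 (K(G) = 105*273 = 28665)
B = -79448/31377 (B = (15977 - 95425)/(2712 + 28665) = -79448/31377 ≈ -2.5320)
U = ¼ (U = (2*(-¼))² = (-½)² = ¼ ≈ 0.25000)
U*B = (¼)*(-79448/31377) = -19862/31377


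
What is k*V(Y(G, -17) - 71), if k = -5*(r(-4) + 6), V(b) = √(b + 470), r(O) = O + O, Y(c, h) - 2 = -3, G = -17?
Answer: 10*√398 ≈ 199.50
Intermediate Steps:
Y(c, h) = -1 (Y(c, h) = 2 - 3 = -1)
r(O) = 2*O
V(b) = √(470 + b)
k = 10 (k = -5*(2*(-4) + 6) = -5*(-8 + 6) = -5*(-2) = 10)
k*V(Y(G, -17) - 71) = 10*√(470 + (-1 - 71)) = 10*√(470 - 72) = 10*√398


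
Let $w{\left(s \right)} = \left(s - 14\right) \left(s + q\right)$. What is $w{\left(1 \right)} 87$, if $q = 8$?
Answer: $-10179$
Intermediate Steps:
$w{\left(s \right)} = \left(-14 + s\right) \left(8 + s\right)$ ($w{\left(s \right)} = \left(s - 14\right) \left(s + 8\right) = \left(-14 + s\right) \left(8 + s\right)$)
$w{\left(1 \right)} 87 = \left(-112 + 1^{2} - 6\right) 87 = \left(-112 + 1 - 6\right) 87 = \left(-117\right) 87 = -10179$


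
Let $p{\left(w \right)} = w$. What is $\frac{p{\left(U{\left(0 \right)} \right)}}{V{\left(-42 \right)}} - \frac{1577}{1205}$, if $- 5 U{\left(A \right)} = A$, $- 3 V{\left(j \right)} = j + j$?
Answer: $- \frac{1577}{1205} \approx -1.3087$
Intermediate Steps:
$V{\left(j \right)} = - \frac{2 j}{3}$ ($V{\left(j \right)} = - \frac{j + j}{3} = - \frac{2 j}{3}$)
$U{\left(A \right)} = - \frac{A}{5}$
$\frac{p{\left(U{\left(0 \right)} \right)}}{V{\left(-42 \right)}} - \frac{1577}{1205} = \frac{\left(- \frac{1}{5}\right) 0}{\left(- \frac{2}{3}\right) \left(-42\right)} - \frac{1577}{1205} = \frac{0}{28} - \frac{1577}{1205} = 0 \cdot \frac{1}{28} - \frac{1577}{1205} = 0 - \frac{1577}{1205} = - \frac{1577}{1205}$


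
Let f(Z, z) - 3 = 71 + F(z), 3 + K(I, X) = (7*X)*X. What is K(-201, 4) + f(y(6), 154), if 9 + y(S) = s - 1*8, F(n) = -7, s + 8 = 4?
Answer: 176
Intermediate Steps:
s = -4 (s = -8 + 4 = -4)
K(I, X) = -3 + 7*X**2 (K(I, X) = -3 + (7*X)*X = -3 + 7*X**2)
y(S) = -21 (y(S) = -9 + (-4 - 1*8) = -9 + (-4 - 8) = -9 - 12 = -21)
f(Z, z) = 67 (f(Z, z) = 3 + (71 - 7) = 3 + 64 = 67)
K(-201, 4) + f(y(6), 154) = (-3 + 7*4**2) + 67 = (-3 + 7*16) + 67 = (-3 + 112) + 67 = 109 + 67 = 176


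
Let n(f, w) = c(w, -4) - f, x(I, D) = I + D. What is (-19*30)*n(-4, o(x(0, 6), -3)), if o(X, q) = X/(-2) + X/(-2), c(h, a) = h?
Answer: 1140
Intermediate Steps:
x(I, D) = D + I
o(X, q) = -X (o(X, q) = X*(-½) + X*(-½) = -X/2 - X/2 = -X)
n(f, w) = w - f
(-19*30)*n(-4, o(x(0, 6), -3)) = (-19*30)*(-(6 + 0) - 1*(-4)) = -570*(-1*6 + 4) = -570*(-6 + 4) = -570*(-2) = 1140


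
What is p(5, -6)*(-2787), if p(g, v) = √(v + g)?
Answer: -2787*I ≈ -2787.0*I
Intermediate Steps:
p(g, v) = √(g + v)
p(5, -6)*(-2787) = √(5 - 6)*(-2787) = √(-1)*(-2787) = I*(-2787) = -2787*I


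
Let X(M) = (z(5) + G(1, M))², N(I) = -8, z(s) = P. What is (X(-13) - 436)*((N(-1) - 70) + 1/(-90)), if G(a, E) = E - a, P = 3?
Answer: 49147/2 ≈ 24574.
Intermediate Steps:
z(s) = 3
X(M) = (2 + M)² (X(M) = (3 + (M - 1*1))² = (3 + (M - 1))² = (3 + (-1 + M))² = (2 + M)²)
(X(-13) - 436)*((N(-1) - 70) + 1/(-90)) = ((2 - 13)² - 436)*((-8 - 70) + 1/(-90)) = ((-11)² - 436)*(-78 - 1/90) = (121 - 436)*(-7021/90) = -315*(-7021/90) = 49147/2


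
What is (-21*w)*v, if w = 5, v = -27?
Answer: 2835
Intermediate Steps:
(-21*w)*v = -21*5*(-27) = -105*(-27) = 2835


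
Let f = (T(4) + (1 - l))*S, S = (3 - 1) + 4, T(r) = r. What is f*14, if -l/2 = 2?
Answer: 756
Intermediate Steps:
l = -4 (l = -2*2 = -4)
S = 6 (S = 2 + 4 = 6)
f = 54 (f = (4 + (1 - 1*(-4)))*6 = (4 + (1 + 4))*6 = (4 + 5)*6 = 9*6 = 54)
f*14 = 54*14 = 756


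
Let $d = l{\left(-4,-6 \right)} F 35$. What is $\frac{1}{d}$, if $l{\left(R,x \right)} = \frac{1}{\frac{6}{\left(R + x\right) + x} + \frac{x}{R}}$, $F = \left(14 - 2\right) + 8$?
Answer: $\frac{9}{5600} \approx 0.0016071$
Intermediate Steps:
$F = 20$ ($F = 12 + 8 = 20$)
$l{\left(R,x \right)} = \frac{1}{\frac{6}{R + 2 x} + \frac{x}{R}}$
$d = \frac{5600}{9}$ ($d = - \frac{4 \left(-4 + 2 \left(-6\right)\right)}{2 \left(-6\right)^{2} + 6 \left(-4\right) - -24} \cdot 20 \cdot 35 = - \frac{4 \left(-4 - 12\right)}{2 \cdot 36 - 24 + 24} \cdot 20 \cdot 35 = \left(-4\right) \frac{1}{72 - 24 + 24} \left(-16\right) 20 \cdot 35 = \left(-4\right) \frac{1}{72} \left(-16\right) 20 \cdot 35 = \frac{8}{9} \cdot 20 \cdot 35 = \frac{160}{9} \cdot 35 = \frac{5600}{9} \approx 622.22$)
$\frac{1}{d} = \frac{1}{\frac{5600}{9}} = \frac{9}{5600}$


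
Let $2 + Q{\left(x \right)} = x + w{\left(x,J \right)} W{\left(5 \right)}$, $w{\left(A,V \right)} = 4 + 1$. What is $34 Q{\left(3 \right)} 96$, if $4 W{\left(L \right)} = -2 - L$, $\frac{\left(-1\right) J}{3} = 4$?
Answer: $-25296$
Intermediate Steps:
$J = -12$ ($J = \left(-3\right) 4 = -12$)
$w{\left(A,V \right)} = 5$
$W{\left(L \right)} = - \frac{1}{2} - \frac{L}{4}$ ($W{\left(L \right)} = \frac{-2 - L}{4} = - \frac{1}{2} - \frac{L}{4}$)
$Q{\left(x \right)} = - \frac{43}{4} + x$ ($Q{\left(x \right)} = -2 + \left(x + 5 \left(- \frac{1}{2} - \frac{5}{4}\right)\right) = -2 + \left(x + 5 \left(- \frac{7}{4}\right)\right) = -2 + \left(x - \frac{35}{4}\right) = -2 + \left(- \frac{35}{4} + x\right) = - \frac{43}{4} + x$)
$34 Q{\left(3 \right)} 96 = 34 \left(- \frac{43}{4} + 3\right) 96 = 34 \left(- \frac{31}{4}\right) 96 = \left(- \frac{527}{2}\right) 96 = -25296$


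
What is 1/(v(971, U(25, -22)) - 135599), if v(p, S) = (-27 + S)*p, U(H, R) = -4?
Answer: -1/165700 ≈ -6.0350e-6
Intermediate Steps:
v(p, S) = p*(-27 + S)
1/(v(971, U(25, -22)) - 135599) = 1/(971*(-27 - 4) - 135599) = 1/(971*(-31) - 135599) = 1/(-30101 - 135599) = 1/(-165700) = -1/165700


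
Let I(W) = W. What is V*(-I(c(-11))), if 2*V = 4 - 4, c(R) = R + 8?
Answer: 0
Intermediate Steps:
c(R) = 8 + R
V = 0 (V = (4 - 4)/2 = (½)*0 = 0)
V*(-I(c(-11))) = 0*(-(8 - 11)) = 0*(-1*(-3)) = 0*3 = 0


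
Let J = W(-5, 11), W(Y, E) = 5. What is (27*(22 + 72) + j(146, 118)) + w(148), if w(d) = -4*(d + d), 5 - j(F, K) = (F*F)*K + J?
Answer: -2513934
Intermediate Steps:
J = 5
j(F, K) = -K*F² (j(F, K) = 5 - ((F*F)*K + 5) = 5 - (F²*K + 5) = 5 - (K*F² + 5) = 5 - (5 + K*F²) = 5 + (-5 - K*F²) = -K*F²)
w(d) = -8*d
(27*(22 + 72) + j(146, 118)) + w(148) = (27*(22 + 72) - 1*118*146²) - 8*148 = (27*94 - 1*118*21316) - 1184 = (2538 - 2515288) - 1184 = -2512750 - 1184 = -2513934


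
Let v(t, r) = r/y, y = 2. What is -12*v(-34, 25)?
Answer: -150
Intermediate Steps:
v(t, r) = r/2
-12*v(-34, 25) = -6*25 = -12*25/2 = -150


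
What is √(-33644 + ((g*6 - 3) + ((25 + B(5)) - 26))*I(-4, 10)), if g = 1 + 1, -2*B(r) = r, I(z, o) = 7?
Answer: I*√134422/2 ≈ 183.32*I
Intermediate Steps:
B(r) = -r/2
g = 2
√(-33644 + ((g*6 - 3) + ((25 + B(5)) - 26))*I(-4, 10)) = √(-33644 + ((2*6 - 3) + ((25 - ½*5) - 26))*7) = √(-33644 + ((12 - 3) + ((25 - 5/2) - 26))*7) = √(-33644 + (9 + (45/2 - 26))*7) = √(-33644 + (9 - 7/2)*7) = √(-33644 + (11/2)*7) = √(-33644 + 77/2) = √(-67211/2) = I*√134422/2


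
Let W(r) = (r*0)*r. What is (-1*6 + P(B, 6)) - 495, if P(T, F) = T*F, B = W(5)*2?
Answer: -501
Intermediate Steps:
W(r) = 0 (W(r) = 0*r = 0)
B = 0 (B = 0*2 = 0)
P(T, F) = F*T
(-1*6 + P(B, 6)) - 495 = (-1*6 + 6*0) - 495 = (-6 + 0) - 495 = -6 - 495 = -501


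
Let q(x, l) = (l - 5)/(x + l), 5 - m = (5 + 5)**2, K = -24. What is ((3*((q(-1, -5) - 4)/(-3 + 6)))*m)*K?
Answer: -5320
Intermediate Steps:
m = -95 (m = 5 - (5 + 5)**2 = 5 - 1*10**2 = 5 - 1*100 = 5 - 100 = -95)
q(x, l) = (-5 + l)/(l + x)
((3*((q(-1, -5) - 4)/(-3 + 6)))*m)*K = ((3*(((-5 - 5)/(-5 - 1) - 4)/(-3 + 6)))*(-95))*(-24) = ((3*((-10/(-6) - 4)/3))*(-95))*(-24) = ((3*((-1/6*(-10) - 4)*(1/3)))*(-95))*(-24) = ((3*((5/3 - 4)*(1/3)))*(-95))*(-24) = ((3*(-7/3*1/3))*(-95))*(-24) = ((3*(-7/9))*(-95))*(-24) = -7/3*(-95)*(-24) = (665/3)*(-24) = -5320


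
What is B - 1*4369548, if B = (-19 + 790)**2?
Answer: -3775107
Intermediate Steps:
B = 594441 (B = 771**2 = 594441)
B - 1*4369548 = 594441 - 1*4369548 = 594441 - 4369548 = -3775107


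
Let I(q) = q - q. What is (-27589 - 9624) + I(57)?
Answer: -37213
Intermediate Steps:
I(q) = 0
(-27589 - 9624) + I(57) = (-27589 - 9624) + 0 = -37213 + 0 = -37213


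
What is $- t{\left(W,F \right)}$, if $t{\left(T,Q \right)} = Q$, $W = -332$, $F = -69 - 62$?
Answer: $131$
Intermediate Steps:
$F = -131$ ($F = -69 - 62 = -131$)
$- t{\left(W,F \right)} = \left(-1\right) \left(-131\right) = 131$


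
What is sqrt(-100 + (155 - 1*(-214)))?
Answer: sqrt(269) ≈ 16.401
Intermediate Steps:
sqrt(-100 + (155 - 1*(-214))) = sqrt(-100 + (155 + 214)) = sqrt(-100 + 369) = sqrt(269)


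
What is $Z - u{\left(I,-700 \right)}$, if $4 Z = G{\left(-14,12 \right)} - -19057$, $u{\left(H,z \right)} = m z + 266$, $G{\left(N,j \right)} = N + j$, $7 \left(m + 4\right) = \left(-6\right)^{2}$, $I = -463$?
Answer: $\frac{21191}{4} \approx 5297.8$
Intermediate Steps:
$m = \frac{8}{7}$ ($m = -4 + \frac{\left(-6\right)^{2}}{7} = -4 + \frac{1}{7} \cdot 36 = -4 + \frac{36}{7} = \frac{8}{7} \approx 1.1429$)
$u{\left(H,z \right)} = 266 + \frac{8 z}{7}$ ($u{\left(H,z \right)} = \frac{8 z}{7} + 266 = 266 + \frac{8 z}{7}$)
$Z = \frac{19055}{4}$ ($Z = \frac{\left(-14 + 12\right) - -19057}{4} = \frac{-2 + 19057}{4} = \frac{1}{4} \cdot 19055 = \frac{19055}{4} \approx 4763.8$)
$Z - u{\left(I,-700 \right)} = \frac{19055}{4} - \left(266 + \frac{8}{7} \left(-700\right)\right) = \frac{19055}{4} - \left(266 - 800\right) = \frac{19055}{4} - -534 = \frac{19055}{4} + 534 = \frac{21191}{4}$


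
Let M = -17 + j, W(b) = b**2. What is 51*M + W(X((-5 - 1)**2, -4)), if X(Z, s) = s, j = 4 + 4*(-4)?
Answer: -1463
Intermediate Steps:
j = -12 (j = 4 - 16 = -12)
M = -29 (M = -17 - 12 = -29)
51*M + W(X((-5 - 1)**2, -4)) = 51*(-29) + (-4)**2 = -1479 + 16 = -1463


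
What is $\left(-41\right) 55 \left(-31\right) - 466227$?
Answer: $-396322$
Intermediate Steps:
$\left(-41\right) 55 \left(-31\right) - 466227 = \left(-2255\right) \left(-31\right) - 466227 = 69905 - 466227 = -396322$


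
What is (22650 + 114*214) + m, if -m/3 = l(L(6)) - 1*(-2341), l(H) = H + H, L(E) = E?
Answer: 39987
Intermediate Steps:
l(H) = 2*H
m = -7059 (m = -3*(2*6 - 1*(-2341)) = -3*(12 + 2341) = -3*2353 = -7059)
(22650 + 114*214) + m = (22650 + 114*214) - 7059 = (22650 + 24396) - 7059 = 47046 - 7059 = 39987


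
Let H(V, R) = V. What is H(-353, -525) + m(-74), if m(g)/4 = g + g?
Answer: -945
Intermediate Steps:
m(g) = 8*g (m(g) = 4*(g + g) = 4*(2*g) = 8*g)
H(-353, -525) + m(-74) = -353 + 8*(-74) = -353 - 592 = -945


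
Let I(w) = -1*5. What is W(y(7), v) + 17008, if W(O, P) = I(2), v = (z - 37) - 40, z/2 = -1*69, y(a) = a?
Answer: 17003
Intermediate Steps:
z = -138 (z = 2*(-1*69) = 2*(-69) = -138)
I(w) = -5
v = -215 (v = (-138 - 37) - 40 = -175 - 40 = -215)
W(O, P) = -5
W(y(7), v) + 17008 = -5 + 17008 = 17003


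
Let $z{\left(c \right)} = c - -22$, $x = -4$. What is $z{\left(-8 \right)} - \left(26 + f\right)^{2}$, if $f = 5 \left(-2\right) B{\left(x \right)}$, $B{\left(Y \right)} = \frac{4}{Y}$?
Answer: $-1282$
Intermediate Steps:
$z{\left(c \right)} = 22 + c$ ($z{\left(c \right)} = c + 22 = 22 + c$)
$f = 10$ ($f = 5 \left(-2\right) \frac{4}{-4} = - 10 \cdot 4 \left(- \frac{1}{4}\right) = \left(-10\right) \left(-1\right) = 10$)
$z{\left(-8 \right)} - \left(26 + f\right)^{2} = \left(22 - 8\right) - \left(26 + 10\right)^{2} = 14 - 36^{2} = 14 - 1296 = -1282$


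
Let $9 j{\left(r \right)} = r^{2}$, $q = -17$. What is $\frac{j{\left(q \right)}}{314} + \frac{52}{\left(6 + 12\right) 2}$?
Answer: $\frac{1457}{942} \approx 1.5467$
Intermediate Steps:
$j{\left(r \right)} = \frac{r^{2}}{9}$
$\frac{j{\left(q \right)}}{314} + \frac{52}{\left(6 + 12\right) 2} = \frac{\frac{1}{9} \left(-17\right)^{2}}{314} + \frac{52}{\left(6 + 12\right) 2} = \frac{1}{9} \cdot 289 \cdot \frac{1}{314} + \frac{52}{18 \cdot 2} = \frac{289}{9} \cdot \frac{1}{314} + \frac{52}{36} = \frac{289}{2826} + 52 \cdot \frac{1}{36} = \frac{289}{2826} + \frac{13}{9} = \frac{1457}{942}$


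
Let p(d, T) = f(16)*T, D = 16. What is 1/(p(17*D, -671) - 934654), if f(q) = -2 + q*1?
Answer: -1/944048 ≈ -1.0593e-6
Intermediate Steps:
f(q) = -2 + q
p(d, T) = 14*T (p(d, T) = (-2 + 16)*T = 14*T)
1/(p(17*D, -671) - 934654) = 1/(14*(-671) - 934654) = 1/(-9394 - 934654) = 1/(-944048) = -1/944048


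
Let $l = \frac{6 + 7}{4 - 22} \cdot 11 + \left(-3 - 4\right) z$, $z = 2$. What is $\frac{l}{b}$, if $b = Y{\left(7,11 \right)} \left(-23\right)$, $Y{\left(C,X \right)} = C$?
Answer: $\frac{395}{2898} \approx 0.1363$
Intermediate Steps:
$b = -161$ ($b = 7 \left(-23\right) = -161$)
$l = - \frac{395}{18}$ ($l = \frac{6 + 7}{4 - 22} \cdot 11 + \left(-3 - 4\right) 2 = \frac{13}{-18} \cdot 11 - 14 = 13 \left(- \frac{1}{18}\right) 11 - 14 = \left(- \frac{13}{18}\right) 11 - 14 = - \frac{143}{18} - 14 = - \frac{395}{18} \approx -21.944$)
$\frac{l}{b} = - \frac{395}{18 \left(-161\right)} = \left(- \frac{395}{18}\right) \left(- \frac{1}{161}\right) = \frac{395}{2898}$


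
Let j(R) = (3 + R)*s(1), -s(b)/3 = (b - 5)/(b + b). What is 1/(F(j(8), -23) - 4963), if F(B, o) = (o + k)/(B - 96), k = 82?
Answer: -30/148949 ≈ -0.00020141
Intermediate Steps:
s(b) = -3*(-5 + b)/(2*b) (s(b) = -3*(b - 5)/(b + b) = -3*(-5 + b)/(2*b))
j(R) = 18 + 6*R (j(R) = (3 + R)*((3/2)*(5 - 1*1)/1) = (3 + R)*((3/2)*1*(5 - 1)) = (3 + R)*((3/2)*1*4) = (3 + R)*6 = 18 + 6*R)
F(B, o) = (82 + o)/(-96 + B) (F(B, o) = (o + 82)/(B - 96) = (82 + o)/(-96 + B))
1/(F(j(8), -23) - 4963) = 1/((82 - 23)/(-96 + (18 + 6*8)) - 4963) = 1/(59/(-96 + (18 + 48)) - 4963) = 1/(59/(-96 + 66) - 4963) = 1/(59/(-30) - 4963) = 1/(-1/30*59 - 4963) = 1/(-59/30 - 4963) = 1/(-148949/30) = -30/148949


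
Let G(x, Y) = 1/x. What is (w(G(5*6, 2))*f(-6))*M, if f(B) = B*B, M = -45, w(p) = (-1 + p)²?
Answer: -7569/5 ≈ -1513.8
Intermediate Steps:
f(B) = B²
(w(G(5*6, 2))*f(-6))*M = ((-1 + 1/(5*6))²*(-6)²)*(-45) = ((-1 + 1/30)²*36)*(-45) = ((-29/30)²*36)*(-45) = ((841/900)*36)*(-45) = (841/25)*(-45) = -7569/5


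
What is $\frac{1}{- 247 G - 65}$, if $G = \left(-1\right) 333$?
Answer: $\frac{1}{82186} \approx 1.2168 \cdot 10^{-5}$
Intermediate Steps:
$G = -333$
$\frac{1}{- 247 G - 65} = \frac{1}{\left(-247\right) \left(-333\right) - 65} = \frac{1}{82251 - 65} = \frac{1}{82186}$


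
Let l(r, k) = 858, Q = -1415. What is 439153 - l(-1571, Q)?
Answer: 438295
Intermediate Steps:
439153 - l(-1571, Q) = 439153 - 1*858 = 439153 - 858 = 438295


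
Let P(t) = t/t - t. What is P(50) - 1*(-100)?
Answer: 51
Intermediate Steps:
P(t) = 1 - t
P(50) - 1*(-100) = (1 - 1*50) - 1*(-100) = (1 - 50) + 100 = -49 + 100 = 51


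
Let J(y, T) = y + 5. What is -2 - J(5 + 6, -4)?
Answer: -18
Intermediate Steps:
J(y, T) = 5 + y
-2 - J(5 + 6, -4) = -2 - (5 + (5 + 6)) = -2 - (5 + 11) = -2 - 1*16 = -2 - 16 = -18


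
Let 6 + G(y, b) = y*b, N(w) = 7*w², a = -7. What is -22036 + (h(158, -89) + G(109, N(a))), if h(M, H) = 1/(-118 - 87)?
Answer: 3145724/205 ≈ 15345.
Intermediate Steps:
h(M, H) = -1/205 (h(M, H) = 1/(-205) = -1/205)
G(y, b) = -6 + b*y (G(y, b) = -6 + y*b = -6 + b*y)
-22036 + (h(158, -89) + G(109, N(a))) = -22036 + (-1/205 + (-6 + (7*(-7)²)*109)) = -22036 + (-1/205 + (-6 + (7*49)*109)) = -22036 + (-1/205 + (-6 + 343*109)) = -22036 + (-1/205 + (-6 + 37387)) = -22036 + (-1/205 + 37381) = -22036 + 7663104/205 = 3145724/205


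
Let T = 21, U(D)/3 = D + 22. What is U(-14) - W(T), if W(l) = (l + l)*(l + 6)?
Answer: -1110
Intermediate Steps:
U(D) = 66 + 3*D (U(D) = 3*(D + 22) = 3*(22 + D) = 66 + 3*D)
W(l) = 2*l*(6 + l) (W(l) = (2*l)*(6 + l) = 2*l*(6 + l))
U(-14) - W(T) = (66 + 3*(-14)) - 2*21*(6 + 21) = (66 - 42) - 2*21*27 = 24 - 1*1134 = 24 - 1134 = -1110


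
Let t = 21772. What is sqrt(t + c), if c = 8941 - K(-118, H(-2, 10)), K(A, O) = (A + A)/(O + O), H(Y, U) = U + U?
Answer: sqrt(3071890)/10 ≈ 175.27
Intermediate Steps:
H(Y, U) = 2*U
K(A, O) = A/O (K(A, O) = (2*A)/((2*O)) = (2*A)*(1/(2*O)) = A/O)
c = 89469/10 (c = 8941 - (-118)/(2*10) = 8941 - (-118)/20 = 8941 - 1*(-59/10) = 8941 + 59/10 = 89469/10 ≈ 8946.9)
sqrt(t + c) = sqrt(21772 + 89469/10) = sqrt(307189/10) = sqrt(3071890)/10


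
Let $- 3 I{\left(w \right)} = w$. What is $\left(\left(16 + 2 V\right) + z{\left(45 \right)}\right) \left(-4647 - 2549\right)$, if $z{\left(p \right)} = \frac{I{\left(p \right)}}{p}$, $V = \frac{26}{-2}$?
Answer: $\frac{223076}{3} \approx 74359.0$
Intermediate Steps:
$V = -13$ ($V = 26 \left(- \frac{1}{2}\right) = -13$)
$I{\left(w \right)} = - \frac{w}{3}$
$z{\left(p \right)} = - \frac{1}{3}$ ($z{\left(p \right)} = \frac{\left(- \frac{1}{3}\right) p}{p} = - \frac{1}{3}$)
$\left(\left(16 + 2 V\right) + z{\left(45 \right)}\right) \left(-4647 - 2549\right) = \left(\left(16 + 2 \left(-13\right)\right) - \frac{1}{3}\right) \left(-4647 - 2549\right) = \left(\left(16 - 26\right) - \frac{1}{3}\right) \left(-7196\right) = \left(-10 - \frac{1}{3}\right) \left(-7196\right) = \left(- \frac{31}{3}\right) \left(-7196\right) = \frac{223076}{3}$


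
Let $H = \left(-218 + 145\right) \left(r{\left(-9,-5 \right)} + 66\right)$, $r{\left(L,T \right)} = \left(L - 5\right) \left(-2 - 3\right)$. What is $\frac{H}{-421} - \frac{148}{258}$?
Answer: $\frac{1249558}{54309} \approx 23.008$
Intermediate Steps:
$r{\left(L,T \right)} = 25 - 5 L$ ($r{\left(L,T \right)} = \left(-5 + L\right) \left(-5\right) = 25 - 5 L$)
$H = -9928$ ($H = \left(-218 + 145\right) \left(\left(25 - -45\right) + 66\right) = - 73 \left(\left(25 + 45\right) + 66\right) = - 73 \left(70 + 66\right) = \left(-73\right) 136 = -9928$)
$\frac{H}{-421} - \frac{148}{258} = - \frac{9928}{-421} - \frac{148}{258} = \left(-9928\right) \left(- \frac{1}{421}\right) - \frac{74}{129} = \frac{9928}{421} - \frac{74}{129} = \frac{1249558}{54309}$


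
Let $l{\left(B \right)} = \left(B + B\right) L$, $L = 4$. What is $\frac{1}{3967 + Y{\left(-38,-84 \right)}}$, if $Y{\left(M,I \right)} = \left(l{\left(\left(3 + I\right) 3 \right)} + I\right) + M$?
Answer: $\frac{1}{1901} \approx 0.00052604$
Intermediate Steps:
$l{\left(B \right)} = 8 B$ ($l{\left(B \right)} = \left(B + B\right) 4 = 2 B 4 = 8 B$)
$Y{\left(M,I \right)} = 72 + M + 25 I$ ($Y{\left(M,I \right)} = \left(8 \left(3 + I\right) 3 + I\right) + M = \left(8 \left(9 + 3 I\right) + I\right) + M = \left(\left(72 + 24 I\right) + I\right) + M = \left(72 + 25 I\right) + M = 72 + M + 25 I$)
$\frac{1}{3967 + Y{\left(-38,-84 \right)}} = \frac{1}{3967 + \left(72 - 38 + 25 \left(-84\right)\right)} = \frac{1}{3967 - 2066} = \frac{1}{1901}$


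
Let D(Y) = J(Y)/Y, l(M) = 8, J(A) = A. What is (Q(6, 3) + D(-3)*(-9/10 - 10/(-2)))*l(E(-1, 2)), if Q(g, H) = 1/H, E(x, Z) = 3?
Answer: 532/15 ≈ 35.467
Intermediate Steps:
Q(g, H) = 1/H
D(Y) = 1 (D(Y) = Y/Y = 1)
(Q(6, 3) + D(-3)*(-9/10 - 10/(-2)))*l(E(-1, 2)) = (1/3 + 1*(-9/10 - 10/(-2)))*8 = (⅓ + 1*(-9*⅒ - 10*(-½)))*8 = (⅓ + 1*(-9/10 + 5))*8 = (⅓ + 1*(41/10))*8 = (⅓ + 41/10)*8 = (133/30)*8 = 532/15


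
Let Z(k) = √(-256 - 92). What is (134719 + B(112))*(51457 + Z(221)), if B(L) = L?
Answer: 6937998767 + 269662*I*√87 ≈ 6.938e+9 + 2.5152e+6*I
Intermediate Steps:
Z(k) = 2*I*√87 (Z(k) = √(-348) = 2*I*√87)
(134719 + B(112))*(51457 + Z(221)) = (134719 + 112)*(51457 + 2*I*√87) = 134831*(51457 + 2*I*√87) = 6937998767 + 269662*I*√87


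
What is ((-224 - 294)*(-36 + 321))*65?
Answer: -9595950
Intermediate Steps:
((-224 - 294)*(-36 + 321))*65 = -518*285*65 = -147630*65 = -9595950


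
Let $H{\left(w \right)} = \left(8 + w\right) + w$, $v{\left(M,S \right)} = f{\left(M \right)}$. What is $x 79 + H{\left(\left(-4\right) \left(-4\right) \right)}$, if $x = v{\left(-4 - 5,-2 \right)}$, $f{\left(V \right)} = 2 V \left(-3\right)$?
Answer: $4306$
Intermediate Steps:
$f{\left(V \right)} = - 6 V$
$v{\left(M,S \right)} = - 6 M$
$H{\left(w \right)} = 8 + 2 w$
$x = 54$ ($x = - 6 \left(-4 - 5\right) = \left(-6\right) \left(-9\right) = 54$)
$x 79 + H{\left(\left(-4\right) \left(-4\right) \right)} = 54 \cdot 79 + \left(8 + 2 \left(\left(-4\right) \left(-4\right)\right)\right) = 4266 + \left(8 + 2 \cdot 16\right) = 4266 + \left(8 + 32\right) = 4266 + 40 = 4306$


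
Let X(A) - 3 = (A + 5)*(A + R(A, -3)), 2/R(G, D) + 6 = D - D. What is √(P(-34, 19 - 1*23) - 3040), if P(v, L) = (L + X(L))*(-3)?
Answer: 12*I*√21 ≈ 54.991*I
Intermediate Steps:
R(G, D) = -⅓ (R(G, D) = 2/(-6 + (D - D)) = 2/(-6 + 0) = 2/(-6) = 2*(-⅙) = -⅓)
X(A) = 3 + (5 + A)*(-⅓ + A) (X(A) = 3 + (A + 5)*(A - ⅓) = 3 + (5 + A)*(-⅓ + A))
P(v, L) = -4 - 17*L - 3*L² (P(v, L) = (L + (4/3 + L² + 14*L/3))*(-3) = (4/3 + L² + 17*L/3)*(-3) = -4 - 17*L - 3*L²)
√(P(-34, 19 - 1*23) - 3040) = √((-4 - 17*(19 - 1*23) - 3*(19 - 1*23)²) - 3040) = √((-4 - 17*(19 - 23) - 3*(19 - 23)²) - 3040) = √((-4 - 17*(-4) - 3*(-4)²) - 3040) = √((-4 + 68 - 3*16) - 3040) = √((-4 + 68 - 48) - 3040) = √(16 - 3040) = √(-3024) = 12*I*√21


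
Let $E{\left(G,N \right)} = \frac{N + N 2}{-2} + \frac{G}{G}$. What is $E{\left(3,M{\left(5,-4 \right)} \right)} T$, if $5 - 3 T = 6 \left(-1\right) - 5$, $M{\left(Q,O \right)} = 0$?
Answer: $\frac{16}{3} \approx 5.3333$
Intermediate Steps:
$E{\left(G,N \right)} = 1 - \frac{3 N}{2}$ ($E{\left(G,N \right)} = \left(N + 2 N\right) \left(- \frac{1}{2}\right) + 1 = 3 N \left(- \frac{1}{2}\right) + 1 = - \frac{3 N}{2} + 1 = 1 - \frac{3 N}{2}$)
$T = \frac{16}{3}$ ($T = \frac{5}{3} - \frac{6 \left(-1\right) - 5}{3} = \frac{5}{3} - \frac{-6 - 5}{3} = \frac{5}{3} - - \frac{11}{3} = \frac{5}{3} + \frac{11}{3} = \frac{16}{3} \approx 5.3333$)
$E{\left(3,M{\left(5,-4 \right)} \right)} T = \left(1 - 0\right) \frac{16}{3} = \left(1 + 0\right) \frac{16}{3} = 1 \cdot \frac{16}{3} = \frac{16}{3}$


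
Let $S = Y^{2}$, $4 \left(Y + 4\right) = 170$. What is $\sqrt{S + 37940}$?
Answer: $\frac{3 \sqrt{17521}}{2} \approx 198.55$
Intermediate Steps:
$Y = \frac{77}{2}$ ($Y = -4 + \frac{1}{4} \cdot 170 = -4 + \frac{85}{2} = \frac{77}{2} \approx 38.5$)
$S = \frac{5929}{4}$ ($S = \left(\frac{77}{2}\right)^{2} = \frac{5929}{4} \approx 1482.3$)
$\sqrt{S + 37940} = \sqrt{\frac{5929}{4} + 37940} = \sqrt{\frac{157689}{4}} = \frac{3 \sqrt{17521}}{2}$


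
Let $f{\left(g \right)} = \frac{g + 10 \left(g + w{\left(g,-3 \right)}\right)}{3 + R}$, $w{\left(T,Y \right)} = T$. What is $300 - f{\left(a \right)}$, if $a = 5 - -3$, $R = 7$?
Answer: $\frac{1416}{5} \approx 283.2$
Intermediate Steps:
$a = 8$ ($a = 5 + 3 = 8$)
$f{\left(g \right)} = \frac{21 g}{10}$ ($f{\left(g \right)} = \frac{g + 10 \left(g + g\right)}{3 + 7} = \frac{g + 10 \cdot 2 g}{10} = \left(g + 20 g\right) \frac{1}{10} = 21 g \frac{1}{10} = \frac{21 g}{10}$)
$300 - f{\left(a \right)} = 300 - \frac{21}{10} \cdot 8 = 300 - \frac{84}{5} = \frac{1416}{5}$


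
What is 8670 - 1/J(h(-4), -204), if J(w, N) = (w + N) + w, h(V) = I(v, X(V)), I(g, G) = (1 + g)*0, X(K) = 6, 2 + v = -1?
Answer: 1768681/204 ≈ 8670.0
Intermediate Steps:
v = -3 (v = -2 - 1 = -3)
I(g, G) = 0
h(V) = 0
J(w, N) = N + 2*w (J(w, N) = (N + w) + w = N + 2*w)
8670 - 1/J(h(-4), -204) = 8670 - 1/(-204 + 2*0) = 8670 - 1/(-204 + 0) = 8670 - 1/(-204) = 8670 - 1*(-1/204) = 8670 + 1/204 = 1768681/204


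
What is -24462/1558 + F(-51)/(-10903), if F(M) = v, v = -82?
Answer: -133290715/8493437 ≈ -15.693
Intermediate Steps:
F(M) = -82
-24462/1558 + F(-51)/(-10903) = -24462/1558 - 82/(-10903) = -24462*1/1558 - 82*(-1/10903) = -12231/779 + 82/10903 = -133290715/8493437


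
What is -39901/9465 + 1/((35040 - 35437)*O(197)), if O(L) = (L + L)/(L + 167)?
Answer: -3122339939/740248185 ≈ -4.2180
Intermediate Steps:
O(L) = 2*L/(167 + L) (O(L) = (2*L)/(167 + L) = 2*L/(167 + L))
-39901/9465 + 1/((35040 - 35437)*O(197)) = -39901/9465 + 1/((35040 - 35437)*((2*197/(167 + 197)))) = -39901*1/9465 + 1/((-397)*((2*197/364))) = -39901/9465 - 1/(397*(2*197*(1/364))) = -39901/9465 - 1/(397*197/182) = -39901/9465 - 1/397*182/197 = -39901/9465 - 182/78209 = -3122339939/740248185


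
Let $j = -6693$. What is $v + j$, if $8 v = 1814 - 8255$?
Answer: $- \frac{59985}{8} \approx -7498.1$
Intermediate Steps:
$v = - \frac{6441}{8}$ ($v = \frac{1814 - 8255}{8} = \frac{1}{8} \left(-6441\right) = - \frac{6441}{8} \approx -805.13$)
$v + j = - \frac{6441}{8} - 6693 = - \frac{59985}{8}$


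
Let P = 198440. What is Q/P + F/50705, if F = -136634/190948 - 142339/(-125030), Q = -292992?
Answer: -1108366683911785086/750687824735255275 ≈ -1.4765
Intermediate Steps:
F = 1261999794/2984278555 (F = -136634*1/190948 - 142339*(-1/125030) = -68317/95474 + 142339/125030 = 1261999794/2984278555 ≈ 0.42288)
Q/P + F/50705 = -292992/198440 + (1261999794/2984278555)/50705 = -292992*1/198440 + (1261999794/2984278555)*(1/50705) = -36624/24805 + 1261999794/151317844131275 = -1108366683911785086/750687824735255275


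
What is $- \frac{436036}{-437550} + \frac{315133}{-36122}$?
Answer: $- \frac{61067975879}{7902590550} \approx -7.7276$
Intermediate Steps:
$- \frac{436036}{-437550} + \frac{315133}{-36122} = \left(-436036\right) \left(- \frac{1}{437550}\right) + 315133 \left(- \frac{1}{36122}\right) = \frac{218018}{218775} - \frac{315133}{36122} = - \frac{61067975879}{7902590550}$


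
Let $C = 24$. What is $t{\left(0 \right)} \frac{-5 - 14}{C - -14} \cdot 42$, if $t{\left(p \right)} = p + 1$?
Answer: $-21$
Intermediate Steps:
$t{\left(p \right)} = 1 + p$
$t{\left(0 \right)} \frac{-5 - 14}{C - -14} \cdot 42 = \left(1 + 0\right) \frac{-5 - 14}{24 - -14} \cdot 42 = 1 \left(- \frac{19}{24 + 14}\right) 42 = 1 \left(- \frac{19}{38}\right) 42 = 1 \left(\left(-19\right) \frac{1}{38}\right) 42 = 1 \left(- \frac{1}{2}\right) 42 = \left(- \frac{1}{2}\right) 42 = -21$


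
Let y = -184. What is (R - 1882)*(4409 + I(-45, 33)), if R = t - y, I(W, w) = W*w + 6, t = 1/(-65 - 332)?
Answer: -1975133510/397 ≈ -4.9751e+6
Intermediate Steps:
t = -1/397 (t = 1/(-397) = -1/397 ≈ -0.0025189)
I(W, w) = 6 + W*w
R = 73047/397 (R = -1/397 - 1*(-184) = -1/397 + 184 = 73047/397 ≈ 184.00)
(R - 1882)*(4409 + I(-45, 33)) = (73047/397 - 1882)*(4409 + (6 - 45*33)) = -674107*(4409 + (6 - 1485))/397 = -674107*(4409 - 1479)/397 = -674107/397*2930 = -1975133510/397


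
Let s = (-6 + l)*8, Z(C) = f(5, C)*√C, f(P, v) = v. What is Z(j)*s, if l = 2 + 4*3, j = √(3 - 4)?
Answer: 64*I*√I ≈ -45.255 + 45.255*I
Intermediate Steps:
j = I (j = √(-1) = I ≈ 1.0*I)
l = 14 (l = 2 + 12 = 14)
Z(C) = C^(3/2) (Z(C) = C*√C = C^(3/2))
s = 64 (s = (-6 + 14)*8 = 8*8 = 64)
Z(j)*s = I^(3/2)*64 = 64*I^(3/2)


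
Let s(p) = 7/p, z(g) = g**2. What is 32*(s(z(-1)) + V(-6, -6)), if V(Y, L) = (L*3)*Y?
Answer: 3680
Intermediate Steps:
V(Y, L) = 3*L*Y (V(Y, L) = (3*L)*Y = 3*L*Y)
32*(s(z(-1)) + V(-6, -6)) = 32*(7/((-1)**2) + 3*(-6)*(-6)) = 32*(7/1 + 108) = 32*(7*1 + 108) = 32*(7 + 108) = 32*115 = 3680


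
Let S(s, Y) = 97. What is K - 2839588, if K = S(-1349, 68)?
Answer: -2839491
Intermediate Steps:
K = 97
K - 2839588 = 97 - 2839588 = -2839491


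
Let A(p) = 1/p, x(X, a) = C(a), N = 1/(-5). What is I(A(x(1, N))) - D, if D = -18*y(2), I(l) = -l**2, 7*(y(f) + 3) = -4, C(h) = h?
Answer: -625/7 ≈ -89.286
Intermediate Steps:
N = -1/5 ≈ -0.20000
y(f) = -25/7 (y(f) = -3 + (1/7)*(-4) = -3 - 4/7 = -25/7)
x(X, a) = a
D = 450/7 (D = -18*(-25/7) = 450/7 ≈ 64.286)
I(A(x(1, N))) - D = -(1/(-1/5))**2 - 1*450/7 = -1*(-5)**2 - 450/7 = -1*25 - 450/7 = -25 - 450/7 = -625/7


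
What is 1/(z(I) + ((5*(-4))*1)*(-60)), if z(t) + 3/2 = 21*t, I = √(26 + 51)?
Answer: 1598/1869927 - 28*√77/1869927 ≈ 0.00072318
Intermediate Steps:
I = √77 ≈ 8.7750
z(t) = -3/2 + 21*t
1/(z(I) + ((5*(-4))*1)*(-60)) = 1/((-3/2 + 21*√77) + ((5*(-4))*1)*(-60)) = 1/((-3/2 + 21*√77) - 20*1*(-60)) = 1/((-3/2 + 21*√77) - 20*(-60)) = 1/((-3/2 + 21*√77) + 1200) = 1/(2397/2 + 21*√77)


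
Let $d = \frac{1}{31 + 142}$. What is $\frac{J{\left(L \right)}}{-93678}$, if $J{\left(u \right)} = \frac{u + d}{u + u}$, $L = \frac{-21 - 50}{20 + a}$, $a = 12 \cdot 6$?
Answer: $- \frac{12191}{2301293748} \approx -5.2975 \cdot 10^{-6}$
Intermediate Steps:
$a = 72$
$d = \frac{1}{173} \approx 0.0057803$
$L = - \frac{71}{92}$ ($L = \frac{-21 - 50}{20 + 72} = - \frac{71}{92} \approx -0.77174$)
$J{\left(u \right)} = \frac{\frac{1}{173} + u}{2 u}$ ($J{\left(u \right)} = \frac{u + \frac{1}{173}}{u + u} = \frac{\frac{1}{173} + u}{2 u}$)
$\frac{J{\left(L \right)}}{-93678} = \frac{\frac{1}{346} \frac{1}{- \frac{71}{92}} \left(1 + 173 \left(- \frac{71}{92}\right)\right)}{-93678} = \frac{1}{346} \left(- \frac{92}{71}\right) \left(1 - \frac{12283}{92}\right) \left(- \frac{1}{93678}\right) = \frac{1}{346} \left(- \frac{92}{71}\right) \left(- \frac{12191}{92}\right) \left(- \frac{1}{93678}\right) = \frac{12191}{24566} \left(- \frac{1}{93678}\right) = - \frac{12191}{2301293748}$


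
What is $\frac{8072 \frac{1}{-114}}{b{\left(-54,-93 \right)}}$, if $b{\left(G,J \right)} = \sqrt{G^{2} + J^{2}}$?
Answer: $- \frac{4036 \sqrt{1285}}{219735} \approx -0.65842$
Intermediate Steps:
$\frac{8072 \frac{1}{-114}}{b{\left(-54,-93 \right)}} = \frac{8072 \frac{1}{-114}}{\sqrt{\left(-54\right)^{2} + \left(-93\right)^{2}}} = \frac{8072 \left(- \frac{1}{114}\right)}{\sqrt{2916 + 8649}} = - \frac{4036}{57 \sqrt{11565}} = - \frac{4036}{57 \cdot 3 \sqrt{1285}} = - \frac{4036 \frac{\sqrt{1285}}{3855}}{57} = - \frac{4036 \sqrt{1285}}{219735}$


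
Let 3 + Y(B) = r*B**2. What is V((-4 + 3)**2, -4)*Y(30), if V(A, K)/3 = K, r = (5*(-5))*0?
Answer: 36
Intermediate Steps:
r = 0 (r = -25*0 = 0)
V(A, K) = 3*K
Y(B) = -3 (Y(B) = -3 + 0*B**2 = -3 + 0 = -3)
V((-4 + 3)**2, -4)*Y(30) = (3*(-4))*(-3) = -12*(-3) = 36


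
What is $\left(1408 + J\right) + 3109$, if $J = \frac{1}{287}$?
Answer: $\frac{1296380}{287} \approx 4517.0$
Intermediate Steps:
$J = \frac{1}{287} \approx 0.0034843$
$\left(1408 + J\right) + 3109 = \left(1408 + \frac{1}{287}\right) + 3109 = \frac{404097}{287} + 3109 = \frac{1296380}{287}$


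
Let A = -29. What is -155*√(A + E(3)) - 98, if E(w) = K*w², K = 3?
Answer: -98 - 155*I*√2 ≈ -98.0 - 219.2*I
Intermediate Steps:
E(w) = 3*w²
-155*√(A + E(3)) - 98 = -155*√(-29 + 3*3²) - 98 = -155*√(-29 + 3*9) - 98 = -155*√(-29 + 27) - 98 = -155*I*√2 - 98 = -98 - 155*I*√2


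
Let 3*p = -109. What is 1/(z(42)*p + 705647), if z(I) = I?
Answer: 1/704121 ≈ 1.4202e-6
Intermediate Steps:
p = -109/3 (p = (⅓)*(-109) = -109/3 ≈ -36.333)
1/(z(42)*p + 705647) = 1/(42*(-109/3) + 705647) = 1/(-1526 + 705647) = 1/704121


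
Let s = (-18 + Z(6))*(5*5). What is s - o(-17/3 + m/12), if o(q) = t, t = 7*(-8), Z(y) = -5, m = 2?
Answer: -519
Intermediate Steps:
t = -56
s = -575 (s = (-18 - 5)*(5*5) = -23*25 = -575)
o(q) = -56
s - o(-17/3 + m/12) = -575 - 1*(-56) = -575 + 56 = -519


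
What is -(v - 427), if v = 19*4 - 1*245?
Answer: 596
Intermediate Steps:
v = -169 (v = 76 - 245 = -169)
-(v - 427) = -(-169 - 427) = -1*(-596) = 596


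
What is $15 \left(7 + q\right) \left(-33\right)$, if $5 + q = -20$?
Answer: $8910$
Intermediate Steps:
$q = -25$ ($q = -5 - 20 = -25$)
$15 \left(7 + q\right) \left(-33\right) = 15 \left(7 - 25\right) \left(-33\right) = 15 \left(-18\right) \left(-33\right) = \left(-270\right) \left(-33\right) = 8910$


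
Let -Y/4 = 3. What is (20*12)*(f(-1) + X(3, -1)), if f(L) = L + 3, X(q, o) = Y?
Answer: -2400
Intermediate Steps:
Y = -12 (Y = -4*3 = -12)
X(q, o) = -12
f(L) = 3 + L
(20*12)*(f(-1) + X(3, -1)) = (20*12)*((3 - 1) - 12) = 240*(2 - 12) = 240*(-10) = -2400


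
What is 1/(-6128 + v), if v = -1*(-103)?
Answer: -1/6025 ≈ -0.00016598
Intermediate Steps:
v = 103
1/(-6128 + v) = 1/(-6128 + 103) = 1/(-6025) = -1/6025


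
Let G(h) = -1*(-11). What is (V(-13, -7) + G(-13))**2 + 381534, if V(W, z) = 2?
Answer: 381703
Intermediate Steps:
G(h) = 11
(V(-13, -7) + G(-13))**2 + 381534 = (2 + 11)**2 + 381534 = 13**2 + 381534 = 169 + 381534 = 381703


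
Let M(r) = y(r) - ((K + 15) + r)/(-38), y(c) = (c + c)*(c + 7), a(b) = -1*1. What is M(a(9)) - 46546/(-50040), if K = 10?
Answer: -4962133/475380 ≈ -10.438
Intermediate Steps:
a(b) = -1
y(c) = 2*c*(7 + c) (y(c) = (2*c)*(7 + c) = 2*c*(7 + c))
M(r) = 25/38 + r/38 + 2*r*(7 + r) (M(r) = 2*r*(7 + r) - ((10 + 15) + r)/(-38) = 2*r*(7 + r) - (25 + r)*(-1)/38 = 2*r*(7 + r) - (-25/38 - r/38) = 2*r*(7 + r) + (25/38 + r/38) = 25/38 + r/38 + 2*r*(7 + r))
M(a(9)) - 46546/(-50040) = (25/38 + (1/38)*(-1) + 2*(-1)*(7 - 1)) - 46546/(-50040) = (25/38 - 1/38 + 2*(-1)*6) - 46546*(-1/50040) = (25/38 - 1/38 - 12) + 23273/25020 = -216/19 + 23273/25020 = -4962133/475380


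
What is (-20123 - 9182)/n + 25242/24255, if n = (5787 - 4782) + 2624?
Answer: -29485217/4191495 ≈ -7.0345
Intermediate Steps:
n = 3629 (n = 1005 + 2624 = 3629)
(-20123 - 9182)/n + 25242/24255 = (-20123 - 9182)/3629 + 25242/24255 = -29305*1/3629 + 25242*(1/24255) = -29305/3629 + 1202/1155 = -29485217/4191495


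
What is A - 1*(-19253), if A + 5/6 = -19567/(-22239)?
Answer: 856337003/44478 ≈ 19253.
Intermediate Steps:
A = 2069/44478 (A = -⅚ - 19567/(-22239) = -⅚ - 19567*(-1/22239) = -⅚ + 19567/22239 = 2069/44478 ≈ 0.046517)
A - 1*(-19253) = 2069/44478 - 1*(-19253) = 2069/44478 + 19253 = 856337003/44478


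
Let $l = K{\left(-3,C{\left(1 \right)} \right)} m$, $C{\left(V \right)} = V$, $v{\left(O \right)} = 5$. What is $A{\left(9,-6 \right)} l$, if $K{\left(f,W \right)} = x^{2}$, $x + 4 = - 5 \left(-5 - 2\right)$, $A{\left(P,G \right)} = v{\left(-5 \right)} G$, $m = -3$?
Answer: $86490$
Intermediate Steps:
$A{\left(P,G \right)} = 5 G$
$x = 31$ ($x = -4 - 5 \left(-5 - 2\right) = -4 - -35 = -4 + 35 = 31$)
$K{\left(f,W \right)} = 961$ ($K{\left(f,W \right)} = 31^{2} = 961$)
$l = -2883$ ($l = 961 \left(-3\right) = -2883$)
$A{\left(9,-6 \right)} l = 5 \left(-6\right) \left(-2883\right) = \left(-30\right) \left(-2883\right) = 86490$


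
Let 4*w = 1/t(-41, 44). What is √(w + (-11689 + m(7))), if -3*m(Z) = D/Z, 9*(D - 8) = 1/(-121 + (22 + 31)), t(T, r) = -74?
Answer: I*√293693278575270/158508 ≈ 108.12*I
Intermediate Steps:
D = 4895/612 (D = 8 + 1/(9*(-121 + (22 + 31))) = 8 + 1/(9*(-121 + 53)) = 8 + (⅑)/(-68) = 8 + (⅑)*(-1/68) = 8 - 1/612 = 4895/612 ≈ 7.9984)
m(Z) = -4895/(1836*Z)
w = -1/296 (w = (¼)/(-74) = (¼)*(-1/74) = -1/296 ≈ -0.0033784)
√(w + (-11689 + m(7))) = √(-1/296 + (-11689 - 4895/1836/7)) = √(-1/296 + (-11689 - 4895/1836*⅐)) = √(-1/296 + (-11689 - 4895/12852)) = √(-1/296 - 150231923/12852) = √(-11117165515/951048) = I*√293693278575270/158508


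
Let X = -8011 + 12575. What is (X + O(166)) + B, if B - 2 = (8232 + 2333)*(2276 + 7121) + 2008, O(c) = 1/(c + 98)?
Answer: 26211472057/264 ≈ 9.9286e+7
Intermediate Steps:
X = 4564
O(c) = 1/(98 + c)
B = 99281315 (B = 2 + ((8232 + 2333)*(2276 + 7121) + 2008) = 2 + (10565*9397 + 2008) = 2 + (99279305 + 2008) = 2 + 99281313 = 99281315)
(X + O(166)) + B = (4564 + 1/(98 + 166)) + 99281315 = (4564 + 1/264) + 99281315 = 1204897/264 + 99281315 = 26211472057/264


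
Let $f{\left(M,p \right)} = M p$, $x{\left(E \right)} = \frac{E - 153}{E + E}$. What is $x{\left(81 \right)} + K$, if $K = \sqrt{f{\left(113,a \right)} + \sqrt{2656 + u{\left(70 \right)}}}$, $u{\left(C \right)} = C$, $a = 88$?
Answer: $- \frac{4}{9} + \sqrt{9944 + \sqrt{2726}} \approx 99.537$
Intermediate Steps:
$x{\left(E \right)} = \frac{-153 + E}{2 E}$
$K = \sqrt{9944 + \sqrt{2726}}$ ($K = \sqrt{113 \cdot 88 + \sqrt{2656 + 70}} = \sqrt{9944 + \sqrt{2726}} \approx 99.981$)
$x{\left(81 \right)} + K = \frac{-153 + 81}{2 \cdot 81} + \sqrt{9944 + \sqrt{2726}} = \frac{1}{2} \cdot \frac{1}{81} \left(-72\right) + \sqrt{9944 + \sqrt{2726}} = - \frac{4}{9} + \sqrt{9944 + \sqrt{2726}}$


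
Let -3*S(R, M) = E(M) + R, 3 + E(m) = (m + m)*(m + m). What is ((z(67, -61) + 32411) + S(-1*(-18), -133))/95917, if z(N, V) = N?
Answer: 26663/287751 ≈ 0.092660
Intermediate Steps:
E(m) = -3 + 4*m**2 (E(m) = -3 + (m + m)*(m + m) = -3 + (2*m)*(2*m) = -3 + 4*m**2)
S(R, M) = 1 - 4*M**2/3 - R/3 (S(R, M) = -((-3 + 4*M**2) + R)/3 = -(-3 + R + 4*M**2)/3 = 1 - 4*M**2/3 - R/3)
((z(67, -61) + 32411) + S(-1*(-18), -133))/95917 = ((67 + 32411) + (1 - 4/3*(-133)**2 - (-1)*(-18)/3))/95917 = (32478 + (1 - 4/3*17689 - 1/3*18))*(1/95917) = (32478 + (1 - 70756/3 - 6))*(1/95917) = (32478 - 70771/3)*(1/95917) = (26663/3)*(1/95917) = 26663/287751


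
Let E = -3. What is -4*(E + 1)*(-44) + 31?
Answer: -321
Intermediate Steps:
-4*(E + 1)*(-44) + 31 = -4*(-3 + 1)*(-44) + 31 = -4*(-2)*(-44) + 31 = 8*(-44) + 31 = -352 + 31 = -321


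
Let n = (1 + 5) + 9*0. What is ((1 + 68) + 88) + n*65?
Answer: 547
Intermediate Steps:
n = 6 (n = 6 + 0 = 6)
((1 + 68) + 88) + n*65 = ((1 + 68) + 88) + 6*65 = (69 + 88) + 390 = 157 + 390 = 547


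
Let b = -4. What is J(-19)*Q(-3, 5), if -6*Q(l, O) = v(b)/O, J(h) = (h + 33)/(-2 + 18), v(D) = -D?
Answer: -7/60 ≈ -0.11667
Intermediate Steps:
J(h) = 33/16 + h/16 (J(h) = (33 + h)/16 = (33 + h)*(1/16) = 33/16 + h/16)
Q(l, O) = -2/(3*O) (Q(l, O) = -(-1*(-4))/(6*O) = -2/(3*O))
J(-19)*Q(-3, 5) = (33/16 + (1/16)*(-19))*(-2/3/5) = (33/16 - 19/16)*(-2/3*1/5) = (7/8)*(-2/15) = -7/60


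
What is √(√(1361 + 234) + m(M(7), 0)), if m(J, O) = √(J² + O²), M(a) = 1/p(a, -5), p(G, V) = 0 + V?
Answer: √(5 + 25*√1595)/5 ≈ 6.3354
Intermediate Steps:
p(G, V) = V
M(a) = -⅕ (M(a) = 1/(-5) = -⅕)
√(√(1361 + 234) + m(M(7), 0)) = √(√(1361 + 234) + √((-⅕)² + 0²)) = √(√1595 + √(1/25 + 0)) = √(√1595 + √(1/25)) = √(√1595 + ⅕) = √(⅕ + √1595)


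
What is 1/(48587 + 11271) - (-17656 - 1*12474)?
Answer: 1803521541/59858 ≈ 30130.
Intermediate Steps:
1/(48587 + 11271) - (-17656 - 1*12474) = 1/59858 - (-17656 - 12474) = 1/59858 - 1*(-30130) = 1/59858 + 30130 = 1803521541/59858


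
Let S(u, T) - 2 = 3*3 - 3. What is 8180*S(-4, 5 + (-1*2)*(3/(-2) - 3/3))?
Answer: 65440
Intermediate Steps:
S(u, T) = 8 (S(u, T) = 2 + (3*3 - 3) = 2 + (9 - 3) = 2 + 6 = 8)
8180*S(-4, 5 + (-1*2)*(3/(-2) - 3/3)) = 8180*8 = 65440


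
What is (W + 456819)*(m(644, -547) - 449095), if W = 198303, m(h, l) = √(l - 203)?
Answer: -294212014590 + 3275610*I*√30 ≈ -2.9421e+11 + 1.7941e+7*I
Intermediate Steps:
m(h, l) = √(-203 + l)
(W + 456819)*(m(644, -547) - 449095) = (198303 + 456819)*(√(-203 - 547) - 449095) = 655122*(√(-750) - 449095) = 655122*(5*I*√30 - 449095) = 655122*(-449095 + 5*I*√30) = -294212014590 + 3275610*I*√30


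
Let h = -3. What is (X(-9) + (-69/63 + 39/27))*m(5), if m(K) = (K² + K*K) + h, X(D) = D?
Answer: -25615/63 ≈ -406.59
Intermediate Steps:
m(K) = -3 + 2*K² (m(K) = (K² + K*K) - 3 = (K² + K²) - 3 = 2*K² - 3 = -3 + 2*K²)
(X(-9) + (-69/63 + 39/27))*m(5) = (-9 + (-69/63 + 39/27))*(-3 + 2*5²) = (-9 + (-69*1/63 + 39*(1/27)))*(-3 + 2*25) = (-9 + (-23/21 + 13/9))*(-3 + 50) = (-9 + 22/63)*47 = -545/63*47 = -25615/63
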